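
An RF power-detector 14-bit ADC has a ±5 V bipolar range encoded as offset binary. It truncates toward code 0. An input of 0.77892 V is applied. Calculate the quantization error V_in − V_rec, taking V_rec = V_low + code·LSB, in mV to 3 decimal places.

One LSB is 10 V / 16384 = 0.610 mV.
Scaled input = 9468.1825 LSBs, so code = 9468.
Reconstructed: 0.77880859 V.
Difference: 0.000111406 V → 0.111 mV.

0.111 mV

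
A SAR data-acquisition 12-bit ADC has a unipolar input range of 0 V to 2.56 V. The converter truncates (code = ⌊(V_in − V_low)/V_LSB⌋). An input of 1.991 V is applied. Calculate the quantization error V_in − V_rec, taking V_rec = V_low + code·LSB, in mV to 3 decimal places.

One LSB is 2.56 V / 4096 = 0.625 mV.
Scaled input = 3185.6000 LSBs, so code = 3185.
Code 3185 maps back to 0 + 3185×0.000625 V = 1.990625 V.
Error = 1.991 − 1.990625 = 0.000375 V = 0.375 mV.

0.375 mV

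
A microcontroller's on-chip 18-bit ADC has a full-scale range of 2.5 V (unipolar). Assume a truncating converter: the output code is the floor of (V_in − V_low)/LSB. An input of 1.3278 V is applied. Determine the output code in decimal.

With 262144 levels over 2.5 V, one step is 9.54 µV.
Input sits at 139229.921 steps above V_low.
⌊·⌋(139229.921) = 139229.

code 139229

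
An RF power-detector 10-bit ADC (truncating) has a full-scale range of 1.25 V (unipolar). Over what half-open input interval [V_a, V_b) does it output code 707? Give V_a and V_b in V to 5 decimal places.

LSB = 1.25/2^10 = 1.221 mV.
V_a = V_low + 707·LSB = 0.863037 V; V_b = V_low + 708·LSB = 0.864258 V.

[0.86304 V, 0.86426 V)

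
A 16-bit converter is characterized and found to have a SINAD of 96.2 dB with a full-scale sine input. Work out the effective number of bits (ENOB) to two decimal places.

ENOB = (SINAD − 1.76) / 6.02 = (96.2 − 1.76)/6.02 = 15.688.

15.69 bits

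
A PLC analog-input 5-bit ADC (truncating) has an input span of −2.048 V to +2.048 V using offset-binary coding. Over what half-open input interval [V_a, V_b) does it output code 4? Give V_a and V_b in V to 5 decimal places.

LSB = 4.096/2^5 = 128.000 mV.
V_a = V_low + 4·LSB = -1.536 V; V_b = V_low + 5·LSB = -1.408 V.

[-1.53600 V, -1.40800 V)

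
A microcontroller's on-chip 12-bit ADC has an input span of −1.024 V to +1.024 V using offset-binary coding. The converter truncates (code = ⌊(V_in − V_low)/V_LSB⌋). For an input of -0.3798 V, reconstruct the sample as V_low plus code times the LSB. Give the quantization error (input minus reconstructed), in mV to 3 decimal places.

Step size: 2.048 V ÷ 2^12 = 0.500 mV.
(V_in − V_low)/LSB = (-0.3798 − (−1.024))/0.0005 = 1288.4000 → code 1288 (floor).
Code 1288 maps back to (−1.024) + 1288×0.0005 V = -0.38 V.
Difference: 0.0002 V → 0.200 mV.

0.200 mV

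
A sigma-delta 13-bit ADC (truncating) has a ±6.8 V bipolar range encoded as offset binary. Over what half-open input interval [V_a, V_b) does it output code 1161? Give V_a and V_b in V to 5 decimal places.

[-4.87256 V, -4.87090 V)

LSB = 13.6/2^13 = 1.660 mV.
V_a = V_low + 1161·LSB = -4.87256 V; V_b = V_low + 1162·LSB = -4.8709 V.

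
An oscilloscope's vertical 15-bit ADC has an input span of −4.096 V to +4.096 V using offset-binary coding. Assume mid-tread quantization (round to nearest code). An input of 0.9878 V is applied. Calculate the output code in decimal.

code 20335

LSB = 8.192 V / 32768 = 250.00 µV.
(V_in − V_low)/LSB = (0.9878 − (−4.096)) / 0.00025 = 20335.200.
Round → code 20335.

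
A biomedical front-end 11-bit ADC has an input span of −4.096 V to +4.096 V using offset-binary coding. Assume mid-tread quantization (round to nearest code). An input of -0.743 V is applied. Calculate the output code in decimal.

With 2048 levels over 8.192 V, one step is 4.000 mV.
(V_in − V_low)/LSB = (-0.743 − (−4.096)) / 0.004 = 838.250.
So the output code is 838.

code 838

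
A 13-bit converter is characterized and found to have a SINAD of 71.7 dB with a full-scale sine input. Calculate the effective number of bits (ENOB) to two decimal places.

11.62 bits

ENOB = (SINAD − 1.76) / 6.02 = (71.7 − 1.76)/6.02 = 11.618.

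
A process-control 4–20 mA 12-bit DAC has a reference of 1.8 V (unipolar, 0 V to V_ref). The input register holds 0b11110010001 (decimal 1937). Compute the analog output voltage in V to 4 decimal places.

LSB = 1.8 V / 2^12 = 439.45 µV.
Code 0b11110010001 = 1937 decimal.
V_out = 0 + 1937 × 0.000439453 V = 0.851221 V.

0.8512 V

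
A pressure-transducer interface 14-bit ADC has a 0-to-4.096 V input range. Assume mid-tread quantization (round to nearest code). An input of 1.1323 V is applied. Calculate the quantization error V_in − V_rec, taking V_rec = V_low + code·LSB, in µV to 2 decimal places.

LSB = 4.096/2^14 = 250.00 µV.
(1.1323 − 0)/0.00025 = 4529.2000; round gives code 4529.
Code 4529 maps back to 0 + 4529×0.00025 V = 1.13225 V.
V_in − V_rec = 5e-05 V = 50.00 µV.

50.00 µV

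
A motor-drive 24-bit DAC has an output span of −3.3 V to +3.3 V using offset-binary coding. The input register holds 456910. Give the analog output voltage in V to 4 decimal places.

LSB = 6.6 V / 2^24 = 0.39 µV.
V_out = (−3.3) + 456910 × 3.93391e-07 V = -3.12026 V.

-3.1203 V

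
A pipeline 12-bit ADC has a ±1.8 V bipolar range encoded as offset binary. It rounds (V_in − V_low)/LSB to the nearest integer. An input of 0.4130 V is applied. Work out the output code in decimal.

Full-scale span = 3.6 V; LSB = 3.6/2^12 = 0.879 mV.
(0.4130 − (−1.8)) / 0.000878906 = 2517.902 LSBs.
Round → code 2518.

code 2518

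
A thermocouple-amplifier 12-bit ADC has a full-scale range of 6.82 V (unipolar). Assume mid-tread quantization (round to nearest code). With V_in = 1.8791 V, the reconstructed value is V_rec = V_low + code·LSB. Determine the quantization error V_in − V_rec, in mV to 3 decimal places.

-0.729 mV

Step size: 6.82 V ÷ 2^12 = 1.665 mV.
(1.8791 − 0)/0.00166504 = 1128.5621; round gives code 1129.
Code 1129 maps back to 0 + 1129×0.00166504 V = 1.8798291 V.
Difference: -0.000729102 V → -0.729 mV.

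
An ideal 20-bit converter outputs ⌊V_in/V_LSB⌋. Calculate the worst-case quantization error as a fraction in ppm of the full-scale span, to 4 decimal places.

0.9537 ppm

Truncating → worst-case error = 1 LSB = V_FS/2^20, so 1e+06/1048576 = 0.953674 ppm of full scale.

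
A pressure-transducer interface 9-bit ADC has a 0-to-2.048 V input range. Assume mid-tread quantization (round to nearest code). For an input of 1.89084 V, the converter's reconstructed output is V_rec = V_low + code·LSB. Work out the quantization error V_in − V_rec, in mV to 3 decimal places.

One LSB is 2.048 V / 512 = 4.000 mV.
Scaled input = 472.7100 LSBs, so code = 473.
V_rec = 0 + 473·0.004 = 1.892 V.
Error = 1.89084 − 1.892 = -0.00116 V = -1.160 mV.

-1.160 mV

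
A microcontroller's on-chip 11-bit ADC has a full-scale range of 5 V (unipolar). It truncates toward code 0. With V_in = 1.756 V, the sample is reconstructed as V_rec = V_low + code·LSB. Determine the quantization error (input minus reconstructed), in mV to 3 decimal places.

Step size: 5 V ÷ 2^11 = 2.441 mV.
(1.756 − 0)/0.00244141 = 719.2576; ⌊·⌋ gives code 719.
Reconstructed: 1.7553711 V.
V_in − V_rec = 0.000628906 V = 0.629 mV.

0.629 mV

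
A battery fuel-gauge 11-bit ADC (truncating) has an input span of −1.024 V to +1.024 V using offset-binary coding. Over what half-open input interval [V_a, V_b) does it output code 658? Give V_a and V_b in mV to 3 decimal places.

LSB = 2.048/2^11 = 1.000 mV.
V_a = V_low + 658·LSB = -0.366 V; V_b = V_low + 659·LSB = -0.365 V.

[-366.000 mV, -365.000 mV)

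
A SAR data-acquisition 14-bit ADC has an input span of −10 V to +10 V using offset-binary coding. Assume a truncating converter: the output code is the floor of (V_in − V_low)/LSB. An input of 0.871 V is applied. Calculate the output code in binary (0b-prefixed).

code 0b10001011001001 (decimal 8905)

LSB = 20 V / 16384 = 1.221 mV.
(V_in − V_low)/LSB = (0.871 − (−10)) / 0.0012207 = 8905.523.
So the output code is 8905.
In binary (0b-prefixed): 0b10001011001001.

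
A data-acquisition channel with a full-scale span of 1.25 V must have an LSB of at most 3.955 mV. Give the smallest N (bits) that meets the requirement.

Number of steps required ≥ 1.25 V / 3.955 mV = 316.06.
Need 2^N ≥ 316.06; 2^8 = 256, 2^9 = 512.
Minimum N = 9.

9 bits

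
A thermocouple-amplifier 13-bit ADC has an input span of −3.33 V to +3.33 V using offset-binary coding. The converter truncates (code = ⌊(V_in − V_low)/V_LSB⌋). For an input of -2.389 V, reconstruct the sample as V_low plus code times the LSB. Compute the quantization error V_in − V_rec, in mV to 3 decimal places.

0.373 mV

Step size: 6.66 V ÷ 2^13 = 0.813 mV.
Scaled input = 1157.4583 LSBs, so code = 1157.
Reconstructed: -2.3893726 V.
V_in − V_rec = 0.000372559 V = 0.373 mV.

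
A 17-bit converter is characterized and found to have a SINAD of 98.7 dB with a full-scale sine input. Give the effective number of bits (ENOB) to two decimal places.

ENOB = (SINAD − 1.76) / 6.02 = (98.7 − 1.76)/6.02 = 16.103.

16.10 bits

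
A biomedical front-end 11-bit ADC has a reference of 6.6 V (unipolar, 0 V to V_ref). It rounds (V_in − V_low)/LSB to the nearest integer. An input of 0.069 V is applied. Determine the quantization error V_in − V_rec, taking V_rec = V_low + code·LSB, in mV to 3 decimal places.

1.324 mV

One LSB is 6.6 V / 2048 = 3.223 mV.
(V_in − V_low)/LSB = (0.069 − 0)/0.00322266 = 21.4109 → code 21 (round).
V_rec = 0 + 21·0.00322266 = 0.067675781 V.
Error = 0.069 − 0.067675781 = 0.00132422 V = 1.324 mV.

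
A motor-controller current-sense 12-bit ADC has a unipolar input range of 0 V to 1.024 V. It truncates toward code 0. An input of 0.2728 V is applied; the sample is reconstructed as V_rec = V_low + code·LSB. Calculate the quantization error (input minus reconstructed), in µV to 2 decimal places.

50.00 µV

LSB = 1.024/2^12 = 250.00 µV.
Scaled input = 1091.2000 LSBs, so code = 1091.
Code 1091 maps back to 0 + 1091×0.00025 V = 0.27275 V.
Error = 0.2728 − 0.27275 = 5e-05 V = 50.00 µV.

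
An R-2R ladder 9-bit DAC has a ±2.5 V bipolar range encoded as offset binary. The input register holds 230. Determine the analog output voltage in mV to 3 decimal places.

-253.906 mV

LSB = 5 V / 2^9 = 9.766 mV.
V_out = (−2.5) + 230 × 0.00976562 V = -0.253906 V.
= -253.906 mV.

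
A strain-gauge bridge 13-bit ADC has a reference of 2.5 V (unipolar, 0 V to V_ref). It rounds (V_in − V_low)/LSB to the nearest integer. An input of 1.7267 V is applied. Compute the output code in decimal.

LSB = 2.5 V / 8192 = 305.18 µV.
Input sits at 5658.051 steps above V_low.
Round → code 5658.

code 5658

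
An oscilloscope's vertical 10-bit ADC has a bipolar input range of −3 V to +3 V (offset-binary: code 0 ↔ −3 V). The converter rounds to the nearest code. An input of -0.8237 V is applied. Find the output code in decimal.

code 371

LSB = 6 V / 1024 = 5.859 mV.
(-0.8237 − (−3)) / 0.00585938 = 371.422 LSBs.
So the output code is 371.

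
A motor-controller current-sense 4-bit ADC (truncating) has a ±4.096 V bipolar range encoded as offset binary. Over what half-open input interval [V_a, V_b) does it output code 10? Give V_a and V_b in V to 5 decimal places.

LSB = 8.192/2^4 = 0.5120 V.
V_a = V_low + 10·LSB = 1.024 V; V_b = V_low + 11·LSB = 1.536 V.

[1.02400 V, 1.53600 V)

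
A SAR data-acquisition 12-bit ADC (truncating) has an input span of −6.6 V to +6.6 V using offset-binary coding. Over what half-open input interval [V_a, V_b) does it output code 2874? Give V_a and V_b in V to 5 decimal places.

[2.66191 V, 2.66514 V)

LSB = 13.2/2^12 = 3.223 mV.
V_a = V_low + 2874·LSB = 2.66191 V; V_b = V_low + 2875·LSB = 2.66514 V.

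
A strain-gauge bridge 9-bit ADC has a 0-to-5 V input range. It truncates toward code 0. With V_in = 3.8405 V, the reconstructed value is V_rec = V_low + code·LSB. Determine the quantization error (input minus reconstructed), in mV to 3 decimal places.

2.609 mV

LSB = 5/2^9 = 9.766 mV.
Scaled input = 393.2672 LSBs, so code = 393.
Reconstructed: 3.8378906 V.
Difference: 0.00260938 V → 2.609 mV.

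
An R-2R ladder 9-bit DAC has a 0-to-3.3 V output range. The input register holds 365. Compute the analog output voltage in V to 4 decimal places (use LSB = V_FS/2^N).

2.3525 V

LSB = 3.3 V / 2^9 = 6.445 mV.
V_out = 0 + 365 × 0.00644531 V = 2.35254 V.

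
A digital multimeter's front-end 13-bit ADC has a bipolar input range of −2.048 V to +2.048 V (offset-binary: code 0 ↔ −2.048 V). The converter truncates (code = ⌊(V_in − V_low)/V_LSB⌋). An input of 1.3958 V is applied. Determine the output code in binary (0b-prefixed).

code 0b1101011100111 (decimal 6887)

Full-scale span = 4.096 V; LSB = 4.096/2^13 = 0.500 mV.
Input sits at 6887.600 steps above V_low.
So the output code is 6887.
In binary (0b-prefixed): 0b1101011100111.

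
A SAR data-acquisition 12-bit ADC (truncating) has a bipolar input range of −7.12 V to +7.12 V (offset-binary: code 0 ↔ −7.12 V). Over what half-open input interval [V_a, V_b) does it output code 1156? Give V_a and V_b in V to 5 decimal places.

[-3.10109 V, -3.09762 V)

LSB = 14.24/2^12 = 3.477 mV.
V_a = V_low + 1156·LSB = -3.10109 V; V_b = V_low + 1157·LSB = -3.09762 V.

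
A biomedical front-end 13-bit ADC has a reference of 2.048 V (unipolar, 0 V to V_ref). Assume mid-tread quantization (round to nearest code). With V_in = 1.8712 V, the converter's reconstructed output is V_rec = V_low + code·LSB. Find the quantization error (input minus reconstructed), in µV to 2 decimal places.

-50.00 µV

Step size: 2.048 V ÷ 2^13 = 250.00 µV.
Scaled input = 7484.8000 LSBs, so code = 7485.
Reconstructed: 1.87125 V.
Error = 1.8712 − 1.87125 = -5e-05 V = -50.00 µV.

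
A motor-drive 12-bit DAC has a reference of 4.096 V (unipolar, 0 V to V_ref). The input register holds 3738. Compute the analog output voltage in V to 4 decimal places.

LSB = 4.096 V / 2^12 = 1.000 mV.
V_out = 0 + 3738 × 0.001 V = 3.738 V.

3.7380 V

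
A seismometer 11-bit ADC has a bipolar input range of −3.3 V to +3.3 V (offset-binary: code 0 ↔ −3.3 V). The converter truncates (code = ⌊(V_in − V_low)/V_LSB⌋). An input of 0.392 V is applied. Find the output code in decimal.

With 2048 levels over 6.6 V, one step is 3.223 mV.
Input sits at 1145.639 steps above V_low.
So the output code is 1145.

code 1145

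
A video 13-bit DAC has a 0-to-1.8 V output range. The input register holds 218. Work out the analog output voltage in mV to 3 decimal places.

LSB = 1.8 V / 2^13 = 219.73 µV.
V_out = 0 + 218 × 0.000219727 V = 0.0479004 V.
= 47.900 mV.

47.900 mV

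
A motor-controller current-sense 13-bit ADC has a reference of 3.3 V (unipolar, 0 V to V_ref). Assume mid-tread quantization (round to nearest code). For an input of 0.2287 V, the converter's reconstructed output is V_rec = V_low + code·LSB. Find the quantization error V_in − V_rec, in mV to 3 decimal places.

-0.109 mV

One LSB is 3.3 V / 8192 = 402.83 µV.
Scaled input = 567.7304 LSBs, so code = 568.
Reconstructed: 0.22880859 V.
Error = 0.2287 − 0.22880859 = -0.000108594 V = -0.109 mV.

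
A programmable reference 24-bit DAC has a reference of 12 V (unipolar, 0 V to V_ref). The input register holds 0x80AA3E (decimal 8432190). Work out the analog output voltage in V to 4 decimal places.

LSB = 12 V / 2^24 = 0.72 µV.
Code 0x80AA3E = 8432190 decimal.
V_out = 0 + 8432190 × 7.15256e-07 V = 6.03117 V.

6.0312 V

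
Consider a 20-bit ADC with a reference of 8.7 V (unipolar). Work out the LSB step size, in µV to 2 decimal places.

Full-scale span = 8.7 V.
LSB = 8.7 / 2^20 = 8.7 / 1048576 = 8.29697e-06 V = 8.30 µV.

8.30 µV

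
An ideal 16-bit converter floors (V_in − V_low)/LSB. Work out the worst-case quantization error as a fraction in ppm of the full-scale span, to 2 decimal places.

15.26 ppm

Truncating → worst-case error = 1 LSB = V_FS/2^16, so 1e+06/65536 = 15.2588 ppm of full scale.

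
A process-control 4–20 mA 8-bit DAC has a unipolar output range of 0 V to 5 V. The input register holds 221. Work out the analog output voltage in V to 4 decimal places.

LSB = 5 V / 2^8 = 19.531 mV.
V_out = 0 + 221 × 0.0195312 V = 4.31641 V.

4.3164 V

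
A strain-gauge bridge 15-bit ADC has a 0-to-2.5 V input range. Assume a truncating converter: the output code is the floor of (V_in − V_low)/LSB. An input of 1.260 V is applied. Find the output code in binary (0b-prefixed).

code 0b100000010000011 (decimal 16515)

LSB = 2.5 V / 32768 = 76.29 µV.
(V_in − V_low)/LSB = (1.260 − 0) / 7.62939e-05 = 16515.072.
⌊·⌋(16515.072) = 16515.
In binary (0b-prefixed): 0b100000010000011.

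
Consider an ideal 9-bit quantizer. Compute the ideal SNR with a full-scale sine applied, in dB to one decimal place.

55.9 dB

SNR ≈ 6.02·N + 1.76 dB = 6.02·9 + 1.76 = 55.94 dB.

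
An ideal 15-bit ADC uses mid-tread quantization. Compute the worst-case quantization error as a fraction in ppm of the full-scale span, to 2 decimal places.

15.26 ppm

Rounding → worst-case error = ½ LSB = V_FS/2^16, so 1e+06/65536 = 15.2588 ppm of full scale.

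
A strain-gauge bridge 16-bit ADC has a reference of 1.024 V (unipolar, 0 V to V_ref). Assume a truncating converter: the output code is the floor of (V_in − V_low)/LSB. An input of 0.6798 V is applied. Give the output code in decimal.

Full-scale span = 1.024 V; LSB = 1.024/2^16 = 15.62 µV.
(V_in − V_low)/LSB = (0.6798 − 0) / 1.5625e-05 = 43507.200.
Floor → code 43507.

code 43507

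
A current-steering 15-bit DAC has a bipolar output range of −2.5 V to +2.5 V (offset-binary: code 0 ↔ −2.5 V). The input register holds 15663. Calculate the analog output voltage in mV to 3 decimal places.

-110.016 mV

LSB = 5 V / 2^15 = 152.59 µV.
V_out = (−2.5) + 15663 × 0.000152588 V = -0.110016 V.
= -110.016 mV.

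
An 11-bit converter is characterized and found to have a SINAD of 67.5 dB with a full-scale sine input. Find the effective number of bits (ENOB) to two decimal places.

ENOB = (SINAD − 1.76) / 6.02 = (67.5 − 1.76)/6.02 = 10.920.

10.92 bits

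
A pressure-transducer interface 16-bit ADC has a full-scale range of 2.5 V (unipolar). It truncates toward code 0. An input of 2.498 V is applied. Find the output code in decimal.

Full-scale span = 2.5 V; LSB = 2.5/2^16 = 38.15 µV.
(2.498 − 0) / 3.8147e-05 = 65483.571 LSBs.
So the output code is 65483.

code 65483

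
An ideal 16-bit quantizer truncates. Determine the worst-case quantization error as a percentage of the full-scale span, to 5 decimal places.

0.00153 %

Truncating → worst-case error = 1 LSB = V_FS/2^16, so 100/65536 = 0.00152588 % of full scale.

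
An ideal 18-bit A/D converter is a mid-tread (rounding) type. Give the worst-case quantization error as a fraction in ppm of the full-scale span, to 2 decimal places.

Rounding → worst-case error = ½ LSB = V_FS/2^19, so 1e+06/524288 = 1.90735 ppm of full scale.

1.91 ppm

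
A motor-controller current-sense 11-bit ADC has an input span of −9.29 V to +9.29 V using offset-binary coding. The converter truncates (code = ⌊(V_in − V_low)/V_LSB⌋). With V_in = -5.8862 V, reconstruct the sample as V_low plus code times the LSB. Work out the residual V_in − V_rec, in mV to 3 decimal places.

1.700 mV

LSB = 18.58/2^11 = 9.072 mV.
Scaled input = 375.1874 LSBs, so code = 375.
Reconstructed: -5.8879004 V.
Error = -5.8862 − (−5.8879004) = 0.00170039 V = 1.700 mV.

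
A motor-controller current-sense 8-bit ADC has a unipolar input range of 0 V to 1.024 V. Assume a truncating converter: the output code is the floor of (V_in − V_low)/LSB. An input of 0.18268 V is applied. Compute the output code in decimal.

With 256 levels over 1.024 V, one step is 4.000 mV.
(0.18268 − 0) / 0.004 = 45.670 LSBs.
Floor → code 45.

code 45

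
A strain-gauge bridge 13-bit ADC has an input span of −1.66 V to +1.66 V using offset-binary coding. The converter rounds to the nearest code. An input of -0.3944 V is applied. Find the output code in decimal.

code 3123

Full-scale span = 3.32 V; LSB = 3.32/2^13 = 405.27 µV.
Input sits at 3122.830 steps above V_low.
Round → code 3123.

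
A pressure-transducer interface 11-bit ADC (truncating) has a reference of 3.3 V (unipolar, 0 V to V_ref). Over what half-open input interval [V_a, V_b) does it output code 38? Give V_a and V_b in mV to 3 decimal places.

LSB = 3.3/2^11 = 1.611 mV.
V_a = V_low + 38·LSB = 0.0612305 V; V_b = V_low + 39·LSB = 0.0628418 V.

[61.230 mV, 62.842 mV)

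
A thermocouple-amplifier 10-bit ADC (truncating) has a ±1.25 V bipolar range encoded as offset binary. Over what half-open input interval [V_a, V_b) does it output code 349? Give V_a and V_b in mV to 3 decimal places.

[-397.949 mV, -395.508 mV)

LSB = 2.5/2^10 = 2.441 mV.
V_a = V_low + 349·LSB = -0.397949 V; V_b = V_low + 350·LSB = -0.395508 V.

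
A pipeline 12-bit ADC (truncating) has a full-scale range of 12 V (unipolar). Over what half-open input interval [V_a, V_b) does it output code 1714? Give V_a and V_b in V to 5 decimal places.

LSB = 12/2^12 = 2.930 mV.
V_a = V_low + 1714·LSB = 5.02148 V; V_b = V_low + 1715·LSB = 5.02441 V.

[5.02148 V, 5.02441 V)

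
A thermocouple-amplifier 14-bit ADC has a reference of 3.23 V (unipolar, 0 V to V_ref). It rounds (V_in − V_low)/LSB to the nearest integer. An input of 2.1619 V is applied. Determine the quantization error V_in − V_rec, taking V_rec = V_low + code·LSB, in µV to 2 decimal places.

LSB = 3.23/2^14 = 197.14 µV.
Scaled input = 10966.1206 LSBs, so code = 10966.
Reconstructed: 2.1618762 V.
V_in − V_rec = 2.37793e-05 V = 23.78 µV.

23.78 µV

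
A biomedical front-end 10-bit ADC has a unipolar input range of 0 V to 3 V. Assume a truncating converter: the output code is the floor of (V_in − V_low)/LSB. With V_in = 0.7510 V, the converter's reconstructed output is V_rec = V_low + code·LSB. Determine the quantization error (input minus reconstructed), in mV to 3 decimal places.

Step size: 3 V ÷ 2^10 = 2.930 mV.
(V_in − V_low)/LSB = (0.7510 − 0)/0.00292969 = 256.3413 → code 256 (floor).
Reconstructed: 0.75 V.
Error = 0.7510 − 0.75 = 0.001 V = 1.000 mV.

1.000 mV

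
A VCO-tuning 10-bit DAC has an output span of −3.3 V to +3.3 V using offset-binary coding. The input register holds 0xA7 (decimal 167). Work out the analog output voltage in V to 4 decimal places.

-2.2236 V

LSB = 6.6 V / 2^10 = 6.445 mV.
Code 0xA7 = 167 decimal.
V_out = (−3.3) + 167 × 0.00644531 V = -2.22363 V.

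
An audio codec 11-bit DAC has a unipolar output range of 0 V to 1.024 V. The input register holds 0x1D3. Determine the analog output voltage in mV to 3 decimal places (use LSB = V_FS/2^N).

233.500 mV

LSB = 1.024 V / 2^11 = 0.500 mV.
Code 0x1D3 = 467 decimal.
V_out = 0 + 467 × 0.0005 V = 0.2335 V.
= 233.500 mV.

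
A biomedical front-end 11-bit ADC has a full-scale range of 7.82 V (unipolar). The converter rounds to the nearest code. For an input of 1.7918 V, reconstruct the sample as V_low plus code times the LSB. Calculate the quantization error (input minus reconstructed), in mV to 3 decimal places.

LSB = 7.82/2^11 = 3.818 mV.
(1.7918 − 0)/0.00381836 = 469.2591; round gives code 469.
Code 469 maps back to 0 + 469×0.00381836 V = 1.7908105 V.
Difference: 0.000989453 V → 0.989 mV.

0.989 mV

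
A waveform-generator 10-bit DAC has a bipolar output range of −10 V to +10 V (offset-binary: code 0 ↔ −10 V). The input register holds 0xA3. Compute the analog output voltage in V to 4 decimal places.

-6.8164 V

LSB = 20 V / 2^10 = 19.531 mV.
Code 0xA3 = 163 decimal.
V_out = (−10) + 163 × 0.0195312 V = -6.81641 V.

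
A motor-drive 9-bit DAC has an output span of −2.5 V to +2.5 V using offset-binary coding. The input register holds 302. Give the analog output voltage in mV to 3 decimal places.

449.219 mV

LSB = 5 V / 2^9 = 9.766 mV.
V_out = (−2.5) + 302 × 0.00976562 V = 0.449219 V.
= 449.219 mV.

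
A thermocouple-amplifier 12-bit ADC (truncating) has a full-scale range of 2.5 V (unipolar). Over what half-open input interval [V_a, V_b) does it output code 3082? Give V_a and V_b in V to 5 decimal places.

[1.88110 V, 1.88171 V)

LSB = 2.5/2^12 = 0.610 mV.
V_a = V_low + 3082·LSB = 1.8811 V; V_b = V_low + 3083·LSB = 1.88171 V.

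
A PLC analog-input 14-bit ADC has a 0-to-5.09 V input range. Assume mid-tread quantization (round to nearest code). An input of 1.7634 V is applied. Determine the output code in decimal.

code 5676

LSB = 5.09 V / 16384 = 310.67 µV.
(1.7634 − 0) / 0.000310669 = 5676.139 LSBs.
Round → code 5676.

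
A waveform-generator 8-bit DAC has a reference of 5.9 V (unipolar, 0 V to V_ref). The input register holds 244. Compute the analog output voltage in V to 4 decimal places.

5.6234 V

LSB = 5.9 V / 2^8 = 23.047 mV.
V_out = 0 + 244 × 0.0230469 V = 5.62344 V.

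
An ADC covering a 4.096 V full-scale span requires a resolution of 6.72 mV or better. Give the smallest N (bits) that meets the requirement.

Number of steps required ≥ 4.096 V / 6.72 mV = 609.52.
Need 2^N ≥ 609.52; 2^9 = 512, 2^10 = 1024.
Minimum N = 10.

10 bits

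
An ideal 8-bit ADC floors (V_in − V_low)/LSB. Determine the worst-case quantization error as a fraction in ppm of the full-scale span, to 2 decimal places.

3906.25 ppm

Truncating → worst-case error = 1 LSB = V_FS/2^8, so 1e+06/256 = 3906.25 ppm of full scale.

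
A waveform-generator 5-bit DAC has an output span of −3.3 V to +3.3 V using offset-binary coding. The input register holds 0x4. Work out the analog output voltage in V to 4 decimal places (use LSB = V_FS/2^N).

-2.4750 V

LSB = 6.6 V / 2^5 = 206.250 mV.
Code 0x4 = 4 decimal.
V_out = (−3.3) + 4 × 0.20625 V = -2.475 V.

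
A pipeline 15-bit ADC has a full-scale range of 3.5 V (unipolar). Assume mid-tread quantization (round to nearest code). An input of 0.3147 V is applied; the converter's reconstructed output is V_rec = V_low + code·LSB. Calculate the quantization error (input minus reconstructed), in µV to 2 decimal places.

Step size: 3.5 V ÷ 2^15 = 106.81 µV.
Scaled input = 2946.3113 LSBs, so code = 2946.
Code 2946 maps back to 0 + 2946×0.000106812 V = 0.31466675 V.
Error = 0.3147 − 0.31466675 = 3.3252e-05 V = 33.25 µV.

33.25 µV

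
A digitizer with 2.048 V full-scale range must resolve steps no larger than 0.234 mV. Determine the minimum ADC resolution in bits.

14 bits

Number of steps required ≥ 2.048 V / 0.234 mV = 8752.14.
Need 2^N ≥ 8752.14; 2^13 = 8192, 2^14 = 16384.
Minimum N = 14.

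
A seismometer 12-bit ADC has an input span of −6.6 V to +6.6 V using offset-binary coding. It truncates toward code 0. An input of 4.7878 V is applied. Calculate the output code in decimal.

Full-scale span = 13.2 V; LSB = 13.2/2^12 = 3.223 mV.
(4.7878 − (−6.6)) / 0.00322266 = 3533.669 LSBs.
So the output code is 3533.

code 3533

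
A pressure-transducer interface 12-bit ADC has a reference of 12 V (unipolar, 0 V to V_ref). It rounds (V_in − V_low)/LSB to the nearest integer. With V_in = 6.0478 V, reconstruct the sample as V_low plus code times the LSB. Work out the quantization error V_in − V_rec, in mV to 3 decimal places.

Step size: 12 V ÷ 2^12 = 2.930 mV.
(V_in − V_low)/LSB = (6.0478 − 0)/0.00292969 = 2064.3157 → code 2064 (round).
Code 2064 maps back to 0 + 2064×0.00292969 V = 6.046875 V.
V_in − V_rec = 0.000925 V = 0.925 mV.

0.925 mV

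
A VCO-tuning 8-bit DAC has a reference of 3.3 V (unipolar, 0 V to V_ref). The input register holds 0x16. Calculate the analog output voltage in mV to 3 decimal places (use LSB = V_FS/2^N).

283.594 mV

LSB = 3.3 V / 2^8 = 12.891 mV.
Code 0x16 = 22 decimal.
V_out = 0 + 22 × 0.0128906 V = 0.283594 V.
= 283.594 mV.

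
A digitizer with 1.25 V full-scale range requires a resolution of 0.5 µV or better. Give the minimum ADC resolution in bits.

22 bits

Number of steps required ≥ 1.25 V / 0.5 µV = 2500000.00.
Need 2^N ≥ 2500000.00; 2^21 = 2097152, 2^22 = 4194304.
Minimum N = 22.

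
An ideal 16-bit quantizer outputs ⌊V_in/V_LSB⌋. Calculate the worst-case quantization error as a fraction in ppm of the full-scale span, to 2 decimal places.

Truncating → worst-case error = 1 LSB = V_FS/2^16, so 1e+06/65536 = 15.2588 ppm of full scale.

15.26 ppm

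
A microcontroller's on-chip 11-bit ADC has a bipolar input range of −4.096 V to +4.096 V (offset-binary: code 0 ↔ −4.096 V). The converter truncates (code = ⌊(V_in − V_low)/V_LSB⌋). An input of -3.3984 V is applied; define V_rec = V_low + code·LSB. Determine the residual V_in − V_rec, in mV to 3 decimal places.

1.600 mV

LSB = 8.192/2^11 = 4.000 mV.
(V_in − V_low)/LSB = (-3.3984 − (−4.096))/0.004 = 174.4000 → code 174 (floor).
Code 174 maps back to (−4.096) + 174×0.004 V = -3.4 V.
Difference: 0.0016 V → 1.600 mV.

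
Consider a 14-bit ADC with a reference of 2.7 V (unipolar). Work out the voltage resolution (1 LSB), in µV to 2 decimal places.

164.79 µV

Full-scale span = 2.7 V.
LSB = 2.7 / 2^14 = 2.7 / 16384 = 0.000164795 V = 164.79 µV.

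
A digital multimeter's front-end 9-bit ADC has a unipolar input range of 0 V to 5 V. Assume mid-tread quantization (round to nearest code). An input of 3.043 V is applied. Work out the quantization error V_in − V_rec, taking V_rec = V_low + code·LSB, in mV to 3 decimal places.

-3.875 mV

One LSB is 5 V / 512 = 9.766 mV.
Scaled input = 311.6032 LSBs, so code = 312.
Code 312 maps back to 0 + 312×0.00976562 V = 3.046875 V.
Error = 3.043 − 3.046875 = -0.003875 V = -3.875 mV.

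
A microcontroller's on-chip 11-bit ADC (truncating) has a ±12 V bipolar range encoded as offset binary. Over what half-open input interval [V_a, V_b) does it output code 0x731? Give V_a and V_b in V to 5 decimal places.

[9.57422 V, 9.58594 V)

LSB = 24/2^11 = 11.719 mV.
Code 0x731 = 1841 decimal.
V_a = V_low + 1841·LSB = 9.57422 V; V_b = V_low + 1842·LSB = 9.58594 V.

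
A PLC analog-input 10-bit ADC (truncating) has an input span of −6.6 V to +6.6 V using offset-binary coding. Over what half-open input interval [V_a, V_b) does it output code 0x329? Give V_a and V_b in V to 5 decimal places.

[3.82852 V, 3.84141 V)

LSB = 13.2/2^10 = 12.891 mV.
Code 0x329 = 809 decimal.
V_a = V_low + 809·LSB = 3.82852 V; V_b = V_low + 810·LSB = 3.84141 V.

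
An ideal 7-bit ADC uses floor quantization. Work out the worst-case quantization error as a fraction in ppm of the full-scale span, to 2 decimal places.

Truncating → worst-case error = 1 LSB = V_FS/2^7, so 1e+06/128 = 7812.5 ppm of full scale.

7812.50 ppm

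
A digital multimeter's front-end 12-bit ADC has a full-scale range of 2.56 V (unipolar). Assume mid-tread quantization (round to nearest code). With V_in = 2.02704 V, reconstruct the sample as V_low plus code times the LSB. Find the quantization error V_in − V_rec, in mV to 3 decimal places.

0.165 mV

LSB = 2.56/2^12 = 0.625 mV.
(2.02704 − 0)/0.000625 = 3243.2640; round gives code 3243.
Code 3243 maps back to 0 + 3243×0.000625 V = 2.026875 V.
V_in − V_rec = 0.000165 V = 0.165 mV.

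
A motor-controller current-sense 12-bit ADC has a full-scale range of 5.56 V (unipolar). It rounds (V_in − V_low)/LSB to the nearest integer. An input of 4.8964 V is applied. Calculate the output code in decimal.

With 4096 levels over 5.56 V, one step is 1.357 mV.
(4.8964 − 0) / 0.00135742 = 3607.132 LSBs.
round(3607.132) = 3607.

code 3607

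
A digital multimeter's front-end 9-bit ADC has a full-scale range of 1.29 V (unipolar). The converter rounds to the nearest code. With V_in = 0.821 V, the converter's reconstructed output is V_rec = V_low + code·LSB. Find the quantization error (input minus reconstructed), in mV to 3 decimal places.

-0.367 mV

Step size: 1.29 V ÷ 2^9 = 2.520 mV.
(0.821 − 0)/0.00251953 = 325.8543; round gives code 326.
Code 326 maps back to 0 + 326×0.00251953 V = 0.82136719 V.
Difference: -0.000367188 V → -0.367 mV.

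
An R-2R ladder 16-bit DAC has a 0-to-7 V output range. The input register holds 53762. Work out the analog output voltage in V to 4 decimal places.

5.7424 V

LSB = 7 V / 2^16 = 106.81 µV.
V_out = 0 + 53762 × 0.000106812 V = 5.7424 V.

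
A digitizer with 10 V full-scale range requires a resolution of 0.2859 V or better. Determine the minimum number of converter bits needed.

6 bits

Number of steps required ≥ 10 V / 0.2859 V = 34.98.
Need 2^N ≥ 34.98; 2^5 = 32, 2^6 = 64.
Minimum N = 6.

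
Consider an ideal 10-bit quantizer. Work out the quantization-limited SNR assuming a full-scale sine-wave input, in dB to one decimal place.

SNR ≈ 6.02·N + 1.76 dB = 6.02·10 + 1.76 = 61.96 dB.

62.0 dB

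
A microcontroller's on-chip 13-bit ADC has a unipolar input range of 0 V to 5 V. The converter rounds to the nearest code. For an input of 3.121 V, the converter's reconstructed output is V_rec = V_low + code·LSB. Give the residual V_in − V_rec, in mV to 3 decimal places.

0.272 mV

Step size: 5 V ÷ 2^13 = 0.610 mV.
(V_in − V_low)/LSB = (3.121 − 0)/0.000610352 = 5113.4464 → code 5113 (round).
V_rec = 0 + 5113·0.000610352 = 3.1207275 V.
Error = 3.121 − 3.1207275 = 0.000272461 V = 0.272 mV.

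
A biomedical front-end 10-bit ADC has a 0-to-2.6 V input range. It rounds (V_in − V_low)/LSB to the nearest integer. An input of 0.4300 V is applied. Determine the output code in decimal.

Full-scale span = 2.6 V; LSB = 2.6/2^10 = 2.539 mV.
Input sits at 169.354 steps above V_low.
round(169.354) = 169.

code 169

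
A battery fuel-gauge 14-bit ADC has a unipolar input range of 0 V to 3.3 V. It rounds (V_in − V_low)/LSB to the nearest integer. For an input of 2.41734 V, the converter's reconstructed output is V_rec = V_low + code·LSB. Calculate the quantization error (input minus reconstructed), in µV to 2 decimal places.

Step size: 3.3 V ÷ 2^14 = 201.42 µV.
(V_in − V_low)/LSB = (2.41734 − 0)/0.000201416 = 12001.7268 → code 12002 (round).
Code 12002 maps back to 0 + 12002×0.000201416 V = 2.417395 V.
V_in − V_rec = -5.50195e-05 V = -55.02 µV.

-55.02 µV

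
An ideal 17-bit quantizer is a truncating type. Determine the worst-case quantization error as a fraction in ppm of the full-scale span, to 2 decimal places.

7.63 ppm

Truncating → worst-case error = 1 LSB = V_FS/2^17, so 1e+06/131072 = 7.62939 ppm of full scale.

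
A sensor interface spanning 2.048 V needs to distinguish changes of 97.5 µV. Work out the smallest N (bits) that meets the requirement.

15 bits

Number of steps required ≥ 2.048 V / 97.5 µV = 21005.13.
Need 2^N ≥ 21005.13; 2^14 = 16384, 2^15 = 32768.
Minimum N = 15.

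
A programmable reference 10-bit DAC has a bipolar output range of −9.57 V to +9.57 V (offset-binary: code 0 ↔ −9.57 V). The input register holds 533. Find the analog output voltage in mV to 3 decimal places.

LSB = 19.14 V / 2^10 = 18.691 mV.
V_out = (−9.57) + 533 × 0.0186914 V = 0.39252 V.
= 392.520 mV.

392.520 mV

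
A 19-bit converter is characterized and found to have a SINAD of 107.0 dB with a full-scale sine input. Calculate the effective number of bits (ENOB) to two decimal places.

17.48 bits

ENOB = (SINAD − 1.76) / 6.02 = (107.0 − 1.76)/6.02 = 17.482.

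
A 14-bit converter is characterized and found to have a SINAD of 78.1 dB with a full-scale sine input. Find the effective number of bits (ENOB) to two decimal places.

ENOB = (SINAD − 1.76) / 6.02 = (78.1 − 1.76)/6.02 = 12.681.

12.68 bits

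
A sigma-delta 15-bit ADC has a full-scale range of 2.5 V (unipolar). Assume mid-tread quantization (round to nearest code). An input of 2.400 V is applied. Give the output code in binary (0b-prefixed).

With 32768 levels over 2.5 V, one step is 76.29 µV.
(2.400 − 0) / 7.62939e-05 = 31457.280 LSBs.
So the output code is 31457.
In binary (0b-prefixed): 0b111101011100001.

code 0b111101011100001 (decimal 31457)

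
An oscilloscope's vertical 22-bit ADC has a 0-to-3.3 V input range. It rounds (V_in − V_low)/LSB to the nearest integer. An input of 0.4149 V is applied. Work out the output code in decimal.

With 4194304 levels over 3.3 V, one step is 0.79 µV.
Input sits at 527338.403 steps above V_low.
round(527338.403) = 527338.

code 527338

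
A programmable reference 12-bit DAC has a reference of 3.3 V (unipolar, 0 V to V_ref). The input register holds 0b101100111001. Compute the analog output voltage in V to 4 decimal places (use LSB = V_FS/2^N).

LSB = 3.3 V / 2^12 = 0.806 mV.
Code 0b101100111001 = 2873 decimal.
V_out = 0 + 2873 × 0.000805664 V = 2.31467 V.

2.3147 V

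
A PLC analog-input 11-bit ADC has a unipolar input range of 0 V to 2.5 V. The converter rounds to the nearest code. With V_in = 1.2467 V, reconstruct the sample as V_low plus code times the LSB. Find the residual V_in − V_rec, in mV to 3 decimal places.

LSB = 2.5/2^11 = 1.221 mV.
(V_in − V_low)/LSB = (1.2467 − 0)/0.0012207 = 1021.2966 → code 1021 (round).
Reconstructed: 1.2463379 V.
V_in − V_rec = 0.000362109 V = 0.362 mV.

0.362 mV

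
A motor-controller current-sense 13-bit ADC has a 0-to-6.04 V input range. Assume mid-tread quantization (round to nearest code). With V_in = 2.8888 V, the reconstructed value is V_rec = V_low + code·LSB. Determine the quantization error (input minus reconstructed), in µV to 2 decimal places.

40.23 µV

LSB = 6.04/2^13 = 0.737 mV.
(V_in − V_low)/LSB = (2.8888 − 0)/0.000737305 = 3918.0546 → code 3918 (round).
Reconstructed: 2.8887598 V.
V_in − V_rec = 4.02344e-05 V = 40.23 µV.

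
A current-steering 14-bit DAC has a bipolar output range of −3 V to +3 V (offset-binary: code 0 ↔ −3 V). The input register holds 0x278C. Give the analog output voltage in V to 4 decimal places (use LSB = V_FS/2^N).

LSB = 6 V / 2^14 = 366.21 µV.
Code 0x278C = 10124 decimal.
V_out = (−3) + 10124 × 0.000366211 V = 0.70752 V.

0.7075 V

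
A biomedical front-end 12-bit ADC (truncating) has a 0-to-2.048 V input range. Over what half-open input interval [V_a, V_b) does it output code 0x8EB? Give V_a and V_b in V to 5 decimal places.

LSB = 2.048/2^12 = 0.500 mV.
Code 0x8EB = 2283 decimal.
V_a = V_low + 2283·LSB = 1.1415 V; V_b = V_low + 2284·LSB = 1.142 V.

[1.14150 V, 1.14200 V)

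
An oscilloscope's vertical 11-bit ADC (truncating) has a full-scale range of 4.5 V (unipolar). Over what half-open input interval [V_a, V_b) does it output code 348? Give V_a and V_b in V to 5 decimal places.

[0.76465 V, 0.76685 V)

LSB = 4.5/2^11 = 2.197 mV.
V_a = V_low + 348·LSB = 0.764648 V; V_b = V_low + 349·LSB = 0.766846 V.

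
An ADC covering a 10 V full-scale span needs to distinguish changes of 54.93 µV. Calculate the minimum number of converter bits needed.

Number of steps required ≥ 10 V / 54.93 µV = 182049.88.
Need 2^N ≥ 182049.88; 2^17 = 131072, 2^18 = 262144.
Minimum N = 18.

18 bits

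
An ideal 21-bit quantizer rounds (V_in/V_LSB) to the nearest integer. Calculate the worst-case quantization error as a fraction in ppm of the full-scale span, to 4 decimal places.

Rounding → worst-case error = ½ LSB = V_FS/2^22, so 1e+06/4194304 = 0.238419 ppm of full scale.

0.2384 ppm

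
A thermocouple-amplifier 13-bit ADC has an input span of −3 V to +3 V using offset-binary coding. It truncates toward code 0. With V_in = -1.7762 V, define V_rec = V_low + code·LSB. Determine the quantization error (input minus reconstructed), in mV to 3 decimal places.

0.655 mV

Step size: 6 V ÷ 2^13 = 0.732 mV.
(-1.7762 − (−3))/0.000732422 = 1670.8949; ⌊·⌋ gives code 1670.
Code 1670 maps back to (−3) + 1670×0.000732422 V = -1.7768555 V.
Error = -1.7762 − (−1.7768555) = 0.000655469 V = 0.655 mV.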